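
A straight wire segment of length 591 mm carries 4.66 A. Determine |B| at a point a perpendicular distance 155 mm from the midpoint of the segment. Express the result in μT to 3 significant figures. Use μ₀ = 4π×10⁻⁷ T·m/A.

B ≈ 5.32 μT

For a finite straight segment, B = (μ₀I/4πd)(sinθ₁ + sinθ₂), where θ₁, θ₂ are the angles from the perpendicular to each end.
The perpendicular from the point meets the wire at its midpoint, so each end is L/2 = 0.2955 m away along the wire.
sinθ₁ = 0.2955/√(0.2955²+0.155²) = 0.8856; sinθ₂ = 0.2955/√(0.2955²+0.155²) = 0.8856.
B = (4π×10⁻⁷ × 4.66) / (4π × 0.155) × (0.8856 + 0.8856) = 5.32×10⁻⁶ T.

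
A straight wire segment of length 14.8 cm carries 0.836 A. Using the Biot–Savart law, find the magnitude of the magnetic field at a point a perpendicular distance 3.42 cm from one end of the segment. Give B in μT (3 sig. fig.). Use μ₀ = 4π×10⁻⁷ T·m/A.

B ≈ 2.38 μT

For a finite straight segment, B = (μ₀I/4πd)(sinθ₁ + sinθ₂), where θ₁, θ₂ are the angles from the perpendicular to each end.
The perpendicular foot is at one end, so the two end-offsets along the wire are 0 and L = 0.148 m.
sinθ₁ = 0/√(0²+0.0342²) = 0.0000; sinθ₂ = 0.148/√(0.148²+0.0342²) = 0.9743.
B = (4π×10⁻⁷ × 0.836) / (4π × 0.0342) × (0.0000 + 0.9743) = 2.38×10⁻⁶ T.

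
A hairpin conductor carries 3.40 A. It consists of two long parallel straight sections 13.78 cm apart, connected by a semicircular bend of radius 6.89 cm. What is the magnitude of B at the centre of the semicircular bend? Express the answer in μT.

The semicircular arc contributes B_arc = μ₀I·π/(4πR) = μ₀I/(4R) = 1.55×10⁻⁵ T.
Each semi-infinite lead is at perpendicular distance R = 0.0689 m from the centre, with the perpendicular foot at its near end, so it contributes μ₀I/(4πR); both point the same way, together 9.87×10⁻⁶ T.
Arc and leads all point the same direction: B = 1.55×10⁻⁵ + 9.87×10⁻⁶ = 2.54×10⁻⁵ T.

B ≈ 25.4 μT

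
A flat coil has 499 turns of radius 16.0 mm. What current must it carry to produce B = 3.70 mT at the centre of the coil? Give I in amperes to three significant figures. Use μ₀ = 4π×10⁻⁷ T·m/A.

I ≈ 0.189 A

For an N-turn coil, B = Nμ₀I/(2R) with R = 0.016 m, so I = 2RB/(Nμ₀) = 2 × 0.016 × 3.70×10⁻³ / (499 × 4π×10⁻⁷) = 0.189 A.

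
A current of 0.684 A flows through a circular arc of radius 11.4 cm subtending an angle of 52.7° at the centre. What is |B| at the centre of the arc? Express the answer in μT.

B ≈ 0.552 μT

The Biot–Savart field of a circular arc at its centre is B = μ₀Iφ/(4πR), with φ = 0.9198 rad.
B = (4π×10⁻⁷ × 0.684 × 0.9198) / (4π × 0.114) = 5.52×10⁻⁷ T.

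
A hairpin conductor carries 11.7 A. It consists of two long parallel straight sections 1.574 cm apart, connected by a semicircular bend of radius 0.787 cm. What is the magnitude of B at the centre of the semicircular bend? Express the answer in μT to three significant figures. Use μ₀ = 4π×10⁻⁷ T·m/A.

B ≈ 764 μT

The semicircular arc contributes B_arc = μ₀I·π/(4πR) = μ₀I/(4R) = 4.67×10⁻⁴ T.
Each semi-infinite lead is at perpendicular distance R = 0.00787 m from the centre, with the perpendicular foot at its near end, so it contributes μ₀I/(4πR); both point the same way, together 2.97×10⁻⁴ T.
Arc and leads all point the same direction: B = 4.67×10⁻⁴ + 2.97×10⁻⁴ = 7.64×10⁻⁴ T.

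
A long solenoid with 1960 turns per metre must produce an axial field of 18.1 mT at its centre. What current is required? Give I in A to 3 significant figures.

I ≈ 7.35 A

Inside a long solenoid B = μ₀nI with n = 1960 m⁻¹, so I = B/(μ₀n).
I = 1.81×10⁻² / (4π×10⁻⁷ × 1960) = 7.35 A.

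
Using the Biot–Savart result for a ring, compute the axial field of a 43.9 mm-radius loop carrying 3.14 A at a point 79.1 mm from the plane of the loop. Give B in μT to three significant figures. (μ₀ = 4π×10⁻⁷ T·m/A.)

B ≈ 5.14 μT

On the axis of a circular loop, B = μ₀IR² / [2(R²+z²)^(3/2)].
R² + z² = (0.0439)² + (0.0791)² = 0.008184 m², and (R²+z²)^(3/2) = 7.40×10⁻⁴ m³.
B = (4π×10⁻⁷ × 3.14 × 0.001927) / (2 × 7.40×10⁻⁴) = 5.14×10⁻⁶ T.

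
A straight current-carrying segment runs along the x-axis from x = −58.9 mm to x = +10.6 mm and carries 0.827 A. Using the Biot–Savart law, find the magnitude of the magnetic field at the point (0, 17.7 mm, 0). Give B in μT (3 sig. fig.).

B ≈ 6.88 μT

For a finite straight segment, B = (μ₀I/4πd)(sinθ₁ + sinθ₂), where θ₁, θ₂ are the angles from the perpendicular to each end.
The perpendicular distance is d = 0.0177 m; the end-offsets along the wire are a = 0.0589 m and b = 0.0106 m.
sinθ₁ = 0.0589/√(0.0589²+0.0177²) = 0.9577; sinθ₂ = 0.0106/√(0.0106²+0.0177²) = 0.5138.
B = (4π×10⁻⁷ × 0.827) / (4π × 0.0177) × (0.9577 + 0.5138) = 6.88×10⁻⁶ T.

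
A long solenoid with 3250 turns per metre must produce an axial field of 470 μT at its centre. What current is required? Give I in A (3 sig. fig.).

I ≈ 0.115 A

Inside a long solenoid B = μ₀nI with n = 3250 m⁻¹, so I = B/(μ₀n).
I = 4.70×10⁻⁴ / (4π×10⁻⁷ × 3250) = 0.115 A.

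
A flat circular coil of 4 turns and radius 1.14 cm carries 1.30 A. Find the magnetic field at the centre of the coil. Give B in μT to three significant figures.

For an N-turn flat coil, B = Nμ₀I/(2R) with R = 0.0114 m.
B = 4 × 7.17×10⁻⁵ T = 2.87×10⁻⁴ T.

B ≈ 287 μT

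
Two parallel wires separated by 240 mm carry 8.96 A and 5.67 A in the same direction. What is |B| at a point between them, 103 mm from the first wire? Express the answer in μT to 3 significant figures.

B ≈ 9.12 μT

Each long wire gives B = μ₀I/(2πd). Distances are d₁ = 0.103 m and d₂ = 0.137 m.
B₁ = 1.74×10⁻⁵ T, B₂ = 8.28×10⁻⁶ T.
Between parallel currents the two contributions point in opposite directions, so they subtract. B = |B₁ − B₂| = |1.74×10⁻⁵ − 8.28×10⁻⁶| = 9.12×10⁻⁶ T.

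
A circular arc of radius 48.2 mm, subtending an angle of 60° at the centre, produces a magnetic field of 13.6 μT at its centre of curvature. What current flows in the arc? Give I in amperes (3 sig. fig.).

For a circular arc, B = μ₀Iφ/(4πR) with φ in radians; here φ = 1.047 rad.
So I = 4πRB/(μ₀φ) = 4π × 0.0482 × 1.36×10⁻⁵ / (4π×10⁻⁷ × 1.047) = 6.26 A.

I ≈ 6.26 A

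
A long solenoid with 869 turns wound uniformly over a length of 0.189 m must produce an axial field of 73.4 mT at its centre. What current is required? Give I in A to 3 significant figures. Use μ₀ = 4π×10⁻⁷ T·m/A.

I ≈ 12.7 A

Inside a long solenoid B = μ₀nI with n = 4598 m⁻¹, so I = B/(μ₀n).
I = 7.34×10⁻² / (4π×10⁻⁷ × 4598) = 12.7 A.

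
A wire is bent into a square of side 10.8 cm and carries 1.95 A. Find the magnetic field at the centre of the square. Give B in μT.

B ≈ 20.4 μT

Each side is a finite straight segment at perpendicular distance d = a/(2 tan(π/4)) = 0.054 m from the centre, with end-angles ±π/4.
One side contributes B₁ = (μ₀I/4πd)·2 sin(π/4) = 5.11×10⁻⁶ T.
All 4 sides add in the same direction: B = 4 × 5.11×10⁻⁶ = 2.04×10⁻⁵ T.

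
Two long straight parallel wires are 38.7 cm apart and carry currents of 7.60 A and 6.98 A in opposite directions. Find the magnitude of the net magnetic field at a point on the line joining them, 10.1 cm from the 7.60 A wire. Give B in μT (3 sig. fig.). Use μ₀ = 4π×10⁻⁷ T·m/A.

Each long wire gives B = μ₀I/(2πd). Distances are d₁ = 0.101 m and d₂ = 0.286 m.
B₁ = 1.50×10⁻⁵ T, B₂ = 4.88×10⁻⁶ T.
Between antiparallel currents both contributions point the same way, so they add. B = B₁ + B₂ = 1.50×10⁻⁵ + 4.88×10⁻⁶ = 1.99×10⁻⁵ T.

B ≈ 19.9 μT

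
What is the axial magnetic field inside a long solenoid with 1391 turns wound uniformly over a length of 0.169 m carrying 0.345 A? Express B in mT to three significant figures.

Inside a long solenoid, B = μ₀nI with n = 8231 turns/m.
B = 4π×10⁻⁷ × 8231 × 0.345 = 3.57×10⁻³ T.

B ≈ 3.57 mT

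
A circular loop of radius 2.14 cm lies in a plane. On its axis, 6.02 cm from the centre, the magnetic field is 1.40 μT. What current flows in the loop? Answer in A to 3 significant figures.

On the axis of a loop, B = μ₀IR²/[2(R²+z²)^(3/2)], so I = 2B(R²+z²)^(3/2)/(μ₀R²).
R² + z² = 0.000458 + 0.003624 = 0.004082 m²; raised to 3/2 gives 2.61×10⁻⁴ m³.
I = 2 × 1.40×10⁻⁶ × 2.61×10⁻⁴ / (1.26×10⁻⁶ × 0.000458) = 1.27 A.

I ≈ 1.27 A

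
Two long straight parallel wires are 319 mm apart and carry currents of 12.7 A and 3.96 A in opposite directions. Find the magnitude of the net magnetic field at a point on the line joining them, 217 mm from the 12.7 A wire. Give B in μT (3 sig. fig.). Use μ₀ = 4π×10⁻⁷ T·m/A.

Each long wire gives B = μ₀I/(2πd). Distances are d₁ = 0.217 m and d₂ = 0.102 m.
B₁ = 1.17×10⁻⁵ T, B₂ = 7.76×10⁻⁶ T.
Between antiparallel currents both contributions point the same way, so they add. B = B₁ + B₂ = 1.17×10⁻⁵ + 7.76×10⁻⁶ = 1.95×10⁻⁵ T.

B ≈ 19.5 μT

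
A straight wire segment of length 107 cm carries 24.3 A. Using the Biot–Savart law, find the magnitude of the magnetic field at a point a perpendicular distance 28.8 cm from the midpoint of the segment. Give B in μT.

For a finite straight segment, B = (μ₀I/4πd)(sinθ₁ + sinθ₂), where θ₁, θ₂ are the angles from the perpendicular to each end.
The perpendicular from the point meets the wire at its midpoint, so each end is L/2 = 0.535 m away along the wire.
sinθ₁ = 0.535/√(0.535²+0.288²) = 0.8805; sinθ₂ = 0.535/√(0.535²+0.288²) = 0.8805.
B = (4π×10⁻⁷ × 24.3) / (4π × 0.288) × (0.8805 + 0.8805) = 1.49×10⁻⁵ T.

B ≈ 14.9 μT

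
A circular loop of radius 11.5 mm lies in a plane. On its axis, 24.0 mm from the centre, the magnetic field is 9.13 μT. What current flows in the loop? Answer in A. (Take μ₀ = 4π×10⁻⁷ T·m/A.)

I ≈ 2.07 A

On the axis of a loop, B = μ₀IR²/[2(R²+z²)^(3/2)], so I = 2B(R²+z²)^(3/2)/(μ₀R²).
R² + z² = 0.0001322 + 0.000576 = 0.0007083 m²; raised to 3/2 gives 1.88×10⁻⁵ m³.
I = 2 × 9.13×10⁻⁶ × 1.88×10⁻⁵ / (1.26×10⁻⁶ × 0.0001322) = 2.07 A.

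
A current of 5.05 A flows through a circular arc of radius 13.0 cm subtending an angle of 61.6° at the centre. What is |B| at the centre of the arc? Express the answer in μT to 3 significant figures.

B ≈ 4.18 μT

The Biot–Savart field of a circular arc at its centre is B = μ₀Iφ/(4πR), with φ = 1.075 rad.
B = (4π×10⁻⁷ × 5.05 × 1.075) / (4π × 0.13) = 4.18×10⁻⁶ T.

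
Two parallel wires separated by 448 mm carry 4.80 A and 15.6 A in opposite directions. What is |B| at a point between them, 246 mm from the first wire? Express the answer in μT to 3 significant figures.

Each long wire gives B = μ₀I/(2πd). Distances are d₁ = 0.246 m and d₂ = 0.202 m.
B₁ = 3.90×10⁻⁶ T, B₂ = 1.54×10⁻⁵ T.
Between antiparallel currents both contributions point the same way, so they add. B = B₁ + B₂ = 3.90×10⁻⁶ + 1.54×10⁻⁵ = 1.93×10⁻⁵ T.

B ≈ 19.3 μT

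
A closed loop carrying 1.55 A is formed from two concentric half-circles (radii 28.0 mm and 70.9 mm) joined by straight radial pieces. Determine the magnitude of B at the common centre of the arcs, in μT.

The radial connectors point toward the centre, so dl × r̂ = 0 and they contribute nothing.
Each semicircle gives μ₀I/(4R): inner arc 1.74×10⁻⁵ T, outer arc 6.87×10⁻⁶ T.
The two arcs carry current in opposite angular senses, so their fields oppose: B = |1.74×10⁻⁵ − 6.87×10⁻⁶| = 1.05×10⁻⁵ T.

B ≈ 10.5 μT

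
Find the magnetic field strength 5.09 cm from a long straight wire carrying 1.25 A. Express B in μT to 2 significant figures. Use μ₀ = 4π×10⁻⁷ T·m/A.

B ≈ 4.9 μT

For an infinitely long straight wire, B = μ₀I/(2πd).
B = (4π×10⁻⁷ × 1.25) / (2π × 0.0509) = 4.91×10⁻⁶ T.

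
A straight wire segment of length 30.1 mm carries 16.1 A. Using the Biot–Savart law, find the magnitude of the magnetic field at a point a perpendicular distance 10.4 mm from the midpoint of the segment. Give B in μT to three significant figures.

B ≈ 255 μT

For a finite straight segment, B = (μ₀I/4πd)(sinθ₁ + sinθ₂), where θ₁, θ₂ are the angles from the perpendicular to each end.
The perpendicular from the point meets the wire at its midpoint, so each end is L/2 = 0.01505 m away along the wire.
sinθ₁ = 0.01505/√(0.01505²+0.0104²) = 0.8227; sinθ₂ = 0.01505/√(0.01505²+0.0104²) = 0.8227.
B = (4π×10⁻⁷ × 16.1) / (4π × 0.0104) × (0.8227 + 0.8227) = 2.55×10⁻⁴ T.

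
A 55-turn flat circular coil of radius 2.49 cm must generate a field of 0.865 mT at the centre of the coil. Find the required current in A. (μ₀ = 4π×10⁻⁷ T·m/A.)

For an N-turn coil, B = Nμ₀I/(2R) with R = 0.0249 m, so I = 2RB/(Nμ₀) = 2 × 0.0249 × 8.65×10⁻⁴ / (55 × 4π×10⁻⁷) = 0.623 A.

I ≈ 0.623 A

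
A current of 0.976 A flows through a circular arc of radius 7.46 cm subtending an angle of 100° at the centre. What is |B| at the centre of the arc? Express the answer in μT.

The Biot–Savart field of a circular arc at its centre is B = μ₀Iφ/(4πR), with φ = 1.745 rad.
B = (4π×10⁻⁷ × 0.976 × 1.745) / (4π × 0.0746) = 2.28×10⁻⁶ T.

B ≈ 2.28 μT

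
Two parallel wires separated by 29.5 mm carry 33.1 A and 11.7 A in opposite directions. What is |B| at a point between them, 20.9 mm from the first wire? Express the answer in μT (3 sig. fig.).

Each long wire gives B = μ₀I/(2πd). Distances are d₁ = 0.0209 m and d₂ = 0.0086 m.
B₁ = 3.17×10⁻⁴ T, B₂ = 2.72×10⁻⁴ T.
Between antiparallel currents both contributions point the same way, so they add. B = B₁ + B₂ = 3.17×10⁻⁴ + 2.72×10⁻⁴ = 5.89×10⁻⁴ T.

B ≈ 589 μT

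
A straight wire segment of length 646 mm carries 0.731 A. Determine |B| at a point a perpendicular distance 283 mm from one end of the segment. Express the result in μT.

B ≈ 0.237 μT

For a finite straight segment, B = (μ₀I/4πd)(sinθ₁ + sinθ₂), where θ₁, θ₂ are the angles from the perpendicular to each end.
The perpendicular foot is at one end, so the two end-offsets along the wire are 0 and L = 0.646 m.
sinθ₁ = 0/√(0²+0.283²) = 0.0000; sinθ₂ = 0.646/√(0.646²+0.283²) = 0.9160.
B = (4π×10⁻⁷ × 0.731) / (4π × 0.283) × (0.0000 + 0.9160) = 2.37×10⁻⁷ T.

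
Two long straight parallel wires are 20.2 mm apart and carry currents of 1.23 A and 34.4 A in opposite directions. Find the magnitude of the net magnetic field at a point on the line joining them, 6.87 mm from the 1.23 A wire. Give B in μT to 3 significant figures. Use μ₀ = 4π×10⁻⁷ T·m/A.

Each long wire gives B = μ₀I/(2πd). Distances are d₁ = 0.00687 m and d₂ = 0.01333 m.
B₁ = 3.58×10⁻⁵ T, B₂ = 5.16×10⁻⁴ T.
Between antiparallel currents both contributions point the same way, so they add. B = B₁ + B₂ = 3.58×10⁻⁵ + 5.16×10⁻⁴ = 5.52×10⁻⁴ T.

B ≈ 552 μT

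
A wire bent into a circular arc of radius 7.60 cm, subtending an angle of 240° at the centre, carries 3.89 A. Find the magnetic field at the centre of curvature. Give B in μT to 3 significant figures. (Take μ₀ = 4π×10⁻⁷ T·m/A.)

B ≈ 21.4 μT

The Biot–Savart field of a circular arc at its centre is B = μ₀Iφ/(4πR), with φ = 4.189 rad.
B = (4π×10⁻⁷ × 3.89 × 4.189) / (4π × 0.076) = 2.14×10⁻⁵ T.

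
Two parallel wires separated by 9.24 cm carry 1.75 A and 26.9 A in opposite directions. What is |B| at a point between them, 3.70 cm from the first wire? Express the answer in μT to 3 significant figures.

B ≈ 107 μT

Each long wire gives B = μ₀I/(2πd). Distances are d₁ = 0.037 m and d₂ = 0.0554 m.
B₁ = 9.46×10⁻⁶ T, B₂ = 9.71×10⁻⁵ T.
Between antiparallel currents both contributions point the same way, so they add. B = B₁ + B₂ = 9.46×10⁻⁶ + 9.71×10⁻⁵ = 1.07×10⁻⁴ T.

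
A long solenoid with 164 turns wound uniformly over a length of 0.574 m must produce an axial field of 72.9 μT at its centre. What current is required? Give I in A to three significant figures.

Inside a long solenoid B = μ₀nI with n = 285.7 m⁻¹, so I = B/(μ₀n).
I = 7.29×10⁻⁵ / (4π×10⁻⁷ × 285.7) = 0.203 A.

I ≈ 0.203 A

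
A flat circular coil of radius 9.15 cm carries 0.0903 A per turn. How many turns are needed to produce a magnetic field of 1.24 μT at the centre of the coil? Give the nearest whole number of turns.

N = 2

For an N-turn coil, B = Nμ₀I/(2R). A single turn gives B₁ = 6.20×10⁻⁷ T with R = 0.0915 m.
N = B/B₁ = 1.24×10⁻⁶ / 6.20×10⁻⁷ = 2.00.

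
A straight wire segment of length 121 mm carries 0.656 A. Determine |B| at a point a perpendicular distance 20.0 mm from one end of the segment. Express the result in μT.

B ≈ 3.24 μT

For a finite straight segment, B = (μ₀I/4πd)(sinθ₁ + sinθ₂), where θ₁, θ₂ are the angles from the perpendicular to each end.
The perpendicular foot is at one end, so the two end-offsets along the wire are 0 and L = 0.121 m.
sinθ₁ = 0/√(0²+0.02²) = 0.0000; sinθ₂ = 0.121/√(0.121²+0.02²) = 0.9866.
B = (4π×10⁻⁷ × 0.656) / (4π × 0.02) × (0.0000 + 0.9866) = 3.24×10⁻⁶ T.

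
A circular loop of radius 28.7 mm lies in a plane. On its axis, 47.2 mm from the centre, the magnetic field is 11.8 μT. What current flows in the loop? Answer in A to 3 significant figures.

On the axis of a loop, B = μ₀IR²/[2(R²+z²)^(3/2)], so I = 2B(R²+z²)^(3/2)/(μ₀R²).
R² + z² = 0.0008237 + 0.002228 = 0.003052 m²; raised to 3/2 gives 1.69×10⁻⁴ m³.
I = 2 × 1.18×10⁻⁵ × 1.69×10⁻⁴ / (1.26×10⁻⁶ × 0.0008237) = 3.84 A.

I ≈ 3.84 A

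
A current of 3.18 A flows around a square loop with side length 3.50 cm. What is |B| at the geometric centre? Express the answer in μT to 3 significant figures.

Each side is a finite straight segment at perpendicular distance d = a/(2 tan(π/4)) = 0.0175 m from the centre, with end-angles ±π/4.
One side contributes B₁ = (μ₀I/4πd)·2 sin(π/4) = 2.57×10⁻⁵ T.
All 4 sides add in the same direction: B = 4 × 2.57×10⁻⁵ = 1.03×10⁻⁴ T.

B ≈ 103 μT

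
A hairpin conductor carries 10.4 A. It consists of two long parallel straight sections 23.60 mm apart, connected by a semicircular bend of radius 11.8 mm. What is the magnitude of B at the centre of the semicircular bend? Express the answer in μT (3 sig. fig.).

The semicircular arc contributes B_arc = μ₀I·π/(4πR) = μ₀I/(4R) = 2.77×10⁻⁴ T.
Each semi-infinite lead is at perpendicular distance R = 0.0118 m from the centre, with the perpendicular foot at its near end, so it contributes μ₀I/(4πR); both point the same way, together 1.76×10⁻⁴ T.
Arc and leads all point the same direction: B = 2.77×10⁻⁴ + 1.76×10⁻⁴ = 4.53×10⁻⁴ T.

B ≈ 453 μT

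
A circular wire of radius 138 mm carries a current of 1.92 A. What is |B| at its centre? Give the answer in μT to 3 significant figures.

B ≈ 8.74 μT

At the centre of a circular loop the Biot–Savart law gives B = μ₀I/(2R).
B = (4π×10⁻⁷ × 1.92) / (2 × 0.138) = 8.74×10⁻⁶ T.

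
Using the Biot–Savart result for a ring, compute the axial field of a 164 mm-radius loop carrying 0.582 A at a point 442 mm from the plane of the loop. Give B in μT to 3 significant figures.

On the axis of a circular loop, B = μ₀IR² / [2(R²+z²)^(3/2)].
R² + z² = (0.164)² + (0.442)² = 0.2223 m², and (R²+z²)^(3/2) = 0.105 m³.
B = (4π×10⁻⁷ × 0.582 × 0.0269) / (2 × 0.105) = 9.39×10⁻⁸ T.

B ≈ 0.0939 μT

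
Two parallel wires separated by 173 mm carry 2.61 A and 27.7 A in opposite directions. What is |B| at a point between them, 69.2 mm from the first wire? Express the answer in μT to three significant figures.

Each long wire gives B = μ₀I/(2πd). Distances are d₁ = 0.0692 m and d₂ = 0.1038 m.
B₁ = 7.54×10⁻⁶ T, B₂ = 5.34×10⁻⁵ T.
Between antiparallel currents both contributions point the same way, so they add. B = B₁ + B₂ = 7.54×10⁻⁶ + 5.34×10⁻⁵ = 6.09×10⁻⁵ T.

B ≈ 60.9 μT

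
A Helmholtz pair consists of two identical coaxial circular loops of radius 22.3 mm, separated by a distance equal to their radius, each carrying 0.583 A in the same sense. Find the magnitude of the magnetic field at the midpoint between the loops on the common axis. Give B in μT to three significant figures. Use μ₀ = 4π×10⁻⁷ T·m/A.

Each loop contributes B = μ₀IR²/[2(R²+z²)^(3/2)] on the axis, with z measured from that loop.
Loop 1 (z = 0.01115 m): B₁ = 1.18×10⁻⁵ T. Loop 2 (z = 0.01115 m): B₂ = 1.18×10⁻⁵ T.
The fields add: B = B₁ + B₂ = 2.35×10⁻⁵ T.

B ≈ 23.5 μT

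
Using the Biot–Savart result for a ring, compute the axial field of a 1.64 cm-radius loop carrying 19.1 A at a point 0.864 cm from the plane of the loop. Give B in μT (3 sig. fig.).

On the axis of a circular loop, B = μ₀IR² / [2(R²+z²)^(3/2)].
R² + z² = (0.0164)² + (0.00864)² = 0.0003436 m², and (R²+z²)^(3/2) = 6.37×10⁻⁶ m³.
B = (4π×10⁻⁷ × 19.1 × 0.000269) / (2 × 6.37×10⁻⁶) = 5.07×10⁻⁴ T.

B ≈ 507 μT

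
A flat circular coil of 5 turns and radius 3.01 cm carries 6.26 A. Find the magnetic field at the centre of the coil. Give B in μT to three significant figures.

B ≈ 653 μT

For an N-turn flat coil, B = Nμ₀I/(2R) with R = 0.0301 m.
B = 5 × 1.31×10⁻⁴ T = 6.53×10⁻⁴ T.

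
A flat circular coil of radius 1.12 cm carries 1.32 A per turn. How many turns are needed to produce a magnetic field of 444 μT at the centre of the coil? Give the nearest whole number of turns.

N = 6

For an N-turn coil, B = Nμ₀I/(2R). A single turn gives B₁ = 7.41×10⁻⁵ T with R = 0.0112 m.
N = B/B₁ = 4.44×10⁻⁴ / 7.41×10⁻⁵ = 6.00.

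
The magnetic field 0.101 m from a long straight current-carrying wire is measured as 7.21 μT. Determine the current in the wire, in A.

For a long straight wire B = μ₀I/(2πd), so I = 2πdB/μ₀.
I = 2π × 0.101 × 7.21×10⁻⁶ / (4π×10⁻⁷) = 3.64 A.

I ≈ 3.64 A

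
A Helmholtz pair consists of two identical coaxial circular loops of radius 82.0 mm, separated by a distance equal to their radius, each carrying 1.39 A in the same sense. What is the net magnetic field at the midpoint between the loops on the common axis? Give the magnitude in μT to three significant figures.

B ≈ 15.2 μT

Each loop contributes B = μ₀IR²/[2(R²+z²)^(3/2)] on the axis, with z measured from that loop.
Loop 1 (z = 0.041 m): B₁ = 7.62×10⁻⁶ T. Loop 2 (z = 0.041 m): B₂ = 7.62×10⁻⁶ T.
The fields add: B = B₁ + B₂ = 1.52×10⁻⁵ T.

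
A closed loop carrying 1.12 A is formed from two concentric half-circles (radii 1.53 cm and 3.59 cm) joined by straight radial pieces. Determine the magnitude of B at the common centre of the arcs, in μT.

The radial connectors point toward the centre, so dl × r̂ = 0 and they contribute nothing.
Each semicircle gives μ₀I/(4R): inner arc 2.30×10⁻⁵ T, outer arc 9.80×10⁻⁶ T.
The two arcs carry current in opposite angular senses, so their fields oppose: B = |2.30×10⁻⁵ − 9.80×10⁻⁶| = 1.32×10⁻⁵ T.

B ≈ 13.2 μT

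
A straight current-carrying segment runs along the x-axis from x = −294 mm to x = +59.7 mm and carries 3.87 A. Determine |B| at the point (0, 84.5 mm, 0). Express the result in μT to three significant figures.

B ≈ 7.04 μT

For a finite straight segment, B = (μ₀I/4πd)(sinθ₁ + sinθ₂), where θ₁, θ₂ are the angles from the perpendicular to each end.
The perpendicular distance is d = 0.0845 m; the end-offsets along the wire are a = 0.294 m and b = 0.0597 m.
sinθ₁ = 0.294/√(0.294²+0.0845²) = 0.9611; sinθ₂ = 0.0597/√(0.0597²+0.0845²) = 0.5770.
B = (4π×10⁻⁷ × 3.87) / (4π × 0.0845) × (0.9611 + 0.5770) = 7.04×10⁻⁶ T.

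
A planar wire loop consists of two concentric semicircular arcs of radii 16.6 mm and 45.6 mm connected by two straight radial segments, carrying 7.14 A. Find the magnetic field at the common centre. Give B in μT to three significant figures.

The radial connectors point toward the centre, so dl × r̂ = 0 and they contribute nothing.
Each semicircle gives μ₀I/(4R): inner arc 1.35×10⁻⁴ T, outer arc 4.92×10⁻⁵ T.
The two arcs carry current in opposite angular senses, so their fields oppose: B = |1.35×10⁻⁴ − 4.92×10⁻⁵| = 8.59×10⁻⁵ T.

B ≈ 85.9 μT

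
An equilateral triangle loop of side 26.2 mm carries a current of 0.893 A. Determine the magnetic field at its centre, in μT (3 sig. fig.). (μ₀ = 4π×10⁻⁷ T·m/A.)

Each side is a finite straight segment at perpendicular distance d = a/(2 tan(π/3)) = 0.007563 m from the centre, with end-angles ±π/3.
One side contributes B₁ = (μ₀I/4πd)·2 sin(π/3) = 2.05×10⁻⁵ T.
All 3 sides add in the same direction: B = 3 × 2.05×10⁻⁵ = 6.14×10⁻⁵ T.

B ≈ 61.4 μT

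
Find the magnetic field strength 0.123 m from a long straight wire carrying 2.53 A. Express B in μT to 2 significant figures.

For an infinitely long straight wire, B = μ₀I/(2πd).
B = (4π×10⁻⁷ × 2.53) / (2π × 0.123) = 4.11×10⁻⁶ T.

B ≈ 4.1 μT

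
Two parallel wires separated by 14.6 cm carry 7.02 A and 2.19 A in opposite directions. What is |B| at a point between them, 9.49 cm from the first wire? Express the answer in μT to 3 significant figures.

B ≈ 23.4 μT

Each long wire gives B = μ₀I/(2πd). Distances are d₁ = 0.0949 m and d₂ = 0.0511 m.
B₁ = 1.48×10⁻⁵ T, B₂ = 8.57×10⁻⁶ T.
Between antiparallel currents both contributions point the same way, so they add. B = B₁ + B₂ = 1.48×10⁻⁵ + 8.57×10⁻⁶ = 2.34×10⁻⁵ T.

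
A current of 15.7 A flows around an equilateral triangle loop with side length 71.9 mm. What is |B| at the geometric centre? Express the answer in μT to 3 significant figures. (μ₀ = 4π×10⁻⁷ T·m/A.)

Each side is a finite straight segment at perpendicular distance d = a/(2 tan(π/3)) = 0.02076 m from the centre, with end-angles ±π/3.
One side contributes B₁ = (μ₀I/4πd)·2 sin(π/3) = 1.31×10⁻⁴ T.
All 3 sides add in the same direction: B = 3 × 1.31×10⁻⁴ = 3.93×10⁻⁴ T.

B ≈ 393 μT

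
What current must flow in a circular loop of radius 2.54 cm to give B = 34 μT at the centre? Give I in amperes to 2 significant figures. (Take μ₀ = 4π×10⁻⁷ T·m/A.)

I ≈ 1.4 A

At the centre of a circular loop B = μ₀I/(2R), so I = 2RB/μ₀.
With R = 0.0254 m, I = 2 × 0.0254 × 3.40×10⁻⁵ / (4π×10⁻⁷) = 1.37 A.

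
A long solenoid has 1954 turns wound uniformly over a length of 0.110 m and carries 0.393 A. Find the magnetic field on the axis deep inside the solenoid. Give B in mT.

Inside a long solenoid, B = μ₀nI with n = 1.776×10⁴ turns/m.
B = 4π×10⁻⁷ × 1.776×10⁴ × 0.393 = 8.77×10⁻³ T.

B ≈ 8.77 mT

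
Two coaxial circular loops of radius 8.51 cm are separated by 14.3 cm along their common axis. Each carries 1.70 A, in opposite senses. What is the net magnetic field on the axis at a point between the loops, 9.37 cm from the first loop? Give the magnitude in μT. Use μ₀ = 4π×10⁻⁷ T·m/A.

B ≈ 4.32 μT

Each loop contributes B = μ₀IR²/[2(R²+z²)^(3/2)] on the axis, with z measured from that loop.
Loop 1 (z = 0.0937 m): B₁ = 3.81×10⁻⁶ T. Loop 2 (z = 0.0493 m): B₂ = 8.13×10⁻⁶ T.
The fields oppose: B = |B₁ − B₂| = 4.32×10⁻⁶ T.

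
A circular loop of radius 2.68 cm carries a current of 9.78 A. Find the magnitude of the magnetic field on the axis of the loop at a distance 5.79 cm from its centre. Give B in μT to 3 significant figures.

B ≈ 17.0 μT

On the axis of a circular loop, B = μ₀IR² / [2(R²+z²)^(3/2)].
R² + z² = (0.0268)² + (0.0579)² = 0.004071 m², and (R²+z²)^(3/2) = 2.60×10⁻⁴ m³.
B = (4π×10⁻⁷ × 9.78 × 0.0007182) / (2 × 2.60×10⁻⁴) = 1.70×10⁻⁵ T.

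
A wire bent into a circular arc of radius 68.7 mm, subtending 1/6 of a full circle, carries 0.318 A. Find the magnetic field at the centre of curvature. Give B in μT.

B ≈ 0.485 μT

The Biot–Savart field of a circular arc at its centre is B = μ₀Iφ/(4πR), with φ = 1.047 rad.
B = (4π×10⁻⁷ × 0.318 × 1.047) / (4π × 0.0687) = 4.85×10⁻⁷ T.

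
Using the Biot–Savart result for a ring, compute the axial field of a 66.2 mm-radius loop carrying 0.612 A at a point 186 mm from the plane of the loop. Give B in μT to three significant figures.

B ≈ 0.219 μT

On the axis of a circular loop, B = μ₀IR² / [2(R²+z²)^(3/2)].
R² + z² = (0.0662)² + (0.186)² = 0.03898 m², and (R²+z²)^(3/2) = 7.70×10⁻³ m³.
B = (4π×10⁻⁷ × 0.612 × 0.004382) / (2 × 7.70×10⁻³) = 2.19×10⁻⁷ T.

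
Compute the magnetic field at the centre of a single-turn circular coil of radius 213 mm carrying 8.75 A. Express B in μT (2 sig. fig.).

At the centre of a circular loop the Biot–Savart law gives B = μ₀I/(2R).
B = (4π×10⁻⁷ × 8.75) / (2 × 0.213) = 2.58×10⁻⁵ T.

B ≈ 26 μT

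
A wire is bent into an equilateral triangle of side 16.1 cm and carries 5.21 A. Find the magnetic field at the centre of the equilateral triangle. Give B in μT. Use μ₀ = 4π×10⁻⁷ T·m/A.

Each side is a finite straight segment at perpendicular distance d = a/(2 tan(π/3)) = 0.04648 m from the centre, with end-angles ±π/3.
One side contributes B₁ = (μ₀I/4πd)·2 sin(π/3) = 1.94×10⁻⁵ T.
All 3 sides add in the same direction: B = 3 × 1.94×10⁻⁵ = 5.82×10⁻⁵ T.

B ≈ 58.2 μT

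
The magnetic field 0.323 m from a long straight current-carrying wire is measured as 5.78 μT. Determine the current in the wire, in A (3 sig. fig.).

For a long straight wire B = μ₀I/(2πd), so I = 2πdB/μ₀.
I = 2π × 0.323 × 5.78×10⁻⁶ / (4π×10⁻⁷) = 9.33 A.

I ≈ 9.33 A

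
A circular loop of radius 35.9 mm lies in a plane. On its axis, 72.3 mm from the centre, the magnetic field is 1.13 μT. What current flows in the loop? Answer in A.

On the axis of a loop, B = μ₀IR²/[2(R²+z²)^(3/2)], so I = 2B(R²+z²)^(3/2)/(μ₀R²).
R² + z² = 0.001289 + 0.005227 = 0.006516 m²; raised to 3/2 gives 5.26×10⁻⁴ m³.
I = 2 × 1.13×10⁻⁶ × 5.26×10⁻⁴ / (1.26×10⁻⁶ × 0.001289) = 0.734 A.

I ≈ 0.734 A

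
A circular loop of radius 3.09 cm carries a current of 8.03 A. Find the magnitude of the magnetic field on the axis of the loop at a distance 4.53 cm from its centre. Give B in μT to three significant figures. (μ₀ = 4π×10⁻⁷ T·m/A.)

B ≈ 29.2 μT

On the axis of a circular loop, B = μ₀IR² / [2(R²+z²)^(3/2)].
R² + z² = (0.0309)² + (0.0453)² = 0.003007 m², and (R²+z²)^(3/2) = 1.65×10⁻⁴ m³.
B = (4π×10⁻⁷ × 8.03 × 0.0009548) / (2 × 1.65×10⁻⁴) = 2.92×10⁻⁵ T.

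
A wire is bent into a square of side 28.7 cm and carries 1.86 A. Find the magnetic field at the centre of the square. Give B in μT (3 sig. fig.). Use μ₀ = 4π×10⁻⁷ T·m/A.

B ≈ 7.33 μT

Each side is a finite straight segment at perpendicular distance d = a/(2 tan(π/4)) = 0.1435 m from the centre, with end-angles ±π/4.
One side contributes B₁ = (μ₀I/4πd)·2 sin(π/4) = 1.83×10⁻⁶ T.
All 4 sides add in the same direction: B = 4 × 1.83×10⁻⁶ = 7.33×10⁻⁶ T.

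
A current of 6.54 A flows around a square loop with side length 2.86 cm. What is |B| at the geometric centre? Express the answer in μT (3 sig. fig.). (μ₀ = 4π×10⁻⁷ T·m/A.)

Each side is a finite straight segment at perpendicular distance d = a/(2 tan(π/4)) = 0.0143 m from the centre, with end-angles ±π/4.
One side contributes B₁ = (μ₀I/4πd)·2 sin(π/4) = 6.47×10⁻⁵ T.
All 4 sides add in the same direction: B = 4 × 6.47×10⁻⁵ = 2.59×10⁻⁴ T.

B ≈ 259 μT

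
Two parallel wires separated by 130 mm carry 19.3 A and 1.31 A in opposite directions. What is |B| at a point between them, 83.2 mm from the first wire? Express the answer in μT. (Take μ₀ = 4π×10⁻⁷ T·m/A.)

Each long wire gives B = μ₀I/(2πd). Distances are d₁ = 0.0832 m and d₂ = 0.0468 m.
B₁ = 4.64×10⁻⁵ T, B₂ = 5.60×10⁻⁶ T.
Between antiparallel currents both contributions point the same way, so they add. B = B₁ + B₂ = 4.64×10⁻⁵ + 5.60×10⁻⁶ = 5.20×10⁻⁵ T.

B ≈ 52.0 μT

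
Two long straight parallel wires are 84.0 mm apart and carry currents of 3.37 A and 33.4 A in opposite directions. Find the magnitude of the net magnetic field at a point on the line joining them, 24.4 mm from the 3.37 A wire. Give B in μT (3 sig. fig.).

B ≈ 140 μT

Each long wire gives B = μ₀I/(2πd). Distances are d₁ = 0.0244 m and d₂ = 0.0596 m.
B₁ = 2.76×10⁻⁵ T, B₂ = 1.12×10⁻⁴ T.
Between antiparallel currents both contributions point the same way, so they add. B = B₁ + B₂ = 2.76×10⁻⁵ + 1.12×10⁻⁴ = 1.40×10⁻⁴ T.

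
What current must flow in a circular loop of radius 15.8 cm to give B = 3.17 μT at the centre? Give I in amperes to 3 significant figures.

At the centre of a circular loop B = μ₀I/(2R), so I = 2RB/μ₀.
With R = 0.158 m, I = 2 × 0.158 × 3.17×10⁻⁶ / (4π×10⁻⁷) = 0.797 A.

I ≈ 0.797 A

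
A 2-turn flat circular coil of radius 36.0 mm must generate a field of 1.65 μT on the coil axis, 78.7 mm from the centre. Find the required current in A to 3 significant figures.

I ≈ 0.657 A

For an N-turn coil, B = Nμ₀IR²/[2(R²+z²)^(3/2)] with R = 0.036 m, z = 0.0787 m, so I = 2B(R²+z²)^(3/2)/(Nμ₀R²) = 2 × 1.65×10⁻⁶ × 6.48×10⁻⁴ / (2 × 4π×10⁻⁷ × 0.001296) = 0.657 A.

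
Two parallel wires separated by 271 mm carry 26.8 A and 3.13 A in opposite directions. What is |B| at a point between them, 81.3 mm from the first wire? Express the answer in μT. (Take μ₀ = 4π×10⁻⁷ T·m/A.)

B ≈ 69.2 μT

Each long wire gives B = μ₀I/(2πd). Distances are d₁ = 0.0813 m and d₂ = 0.1897 m.
B₁ = 6.59×10⁻⁵ T, B₂ = 3.30×10⁻⁶ T.
Between antiparallel currents both contributions point the same way, so they add. B = B₁ + B₂ = 6.59×10⁻⁵ + 3.30×10⁻⁶ = 6.92×10⁻⁵ T.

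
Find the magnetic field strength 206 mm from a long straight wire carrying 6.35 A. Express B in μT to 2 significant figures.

For an infinitely long straight wire, B = μ₀I/(2πd).
B = (4π×10⁻⁷ × 6.35) / (2π × 0.206) = 6.17×10⁻⁶ T.

B ≈ 6.2 μT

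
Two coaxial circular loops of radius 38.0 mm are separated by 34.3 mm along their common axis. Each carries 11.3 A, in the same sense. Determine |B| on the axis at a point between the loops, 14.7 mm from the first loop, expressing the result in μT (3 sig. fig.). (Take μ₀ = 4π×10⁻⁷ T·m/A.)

Each loop contributes B = μ₀IR²/[2(R²+z²)^(3/2)] on the axis, with z measured from that loop.
Loop 1 (z = 0.0147 m): B₁ = 1.52×10⁻⁴ T. Loop 2 (z = 0.0196 m): B₂ = 1.31×10⁻⁴ T.
The fields add: B = B₁ + B₂ = 2.83×10⁻⁴ T.

B ≈ 283 μT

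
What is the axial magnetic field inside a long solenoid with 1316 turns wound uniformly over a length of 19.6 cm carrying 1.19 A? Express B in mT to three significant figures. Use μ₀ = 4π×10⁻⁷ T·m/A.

Inside a long solenoid, B = μ₀nI with n = 6714 turns/m.
B = 4π×10⁻⁷ × 6714 × 1.19 = 1.00×10⁻² T.

B ≈ 10.0 mT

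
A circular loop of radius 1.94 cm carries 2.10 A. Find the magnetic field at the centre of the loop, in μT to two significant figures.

B ≈ 68 μT

At the centre of a circular loop the Biot–Savart law gives B = μ₀I/(2R).
B = (4π×10⁻⁷ × 2.10) / (2 × 0.0194) = 6.80×10⁻⁵ T.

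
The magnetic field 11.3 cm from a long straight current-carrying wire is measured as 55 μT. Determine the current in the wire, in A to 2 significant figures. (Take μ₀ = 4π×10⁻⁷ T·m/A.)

I ≈ 31 A

For a long straight wire B = μ₀I/(2πd), so I = 2πdB/μ₀.
I = 2π × 0.113 × 5.50×10⁻⁵ / (4π×10⁻⁷) = 31.1 A.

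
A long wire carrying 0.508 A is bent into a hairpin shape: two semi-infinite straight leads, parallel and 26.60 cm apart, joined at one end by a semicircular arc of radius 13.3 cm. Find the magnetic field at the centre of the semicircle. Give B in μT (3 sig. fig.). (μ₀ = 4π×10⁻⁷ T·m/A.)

B ≈ 1.96 μT

The semicircular arc contributes B_arc = μ₀I·π/(4πR) = μ₀I/(4R) = 1.20×10⁻⁶ T.
Each semi-infinite lead is at perpendicular distance R = 0.133 m from the centre, with the perpendicular foot at its near end, so it contributes μ₀I/(4πR); both point the same way, together 7.64×10⁻⁷ T.
Arc and leads all point the same direction: B = 1.20×10⁻⁶ + 7.64×10⁻⁷ = 1.96×10⁻⁶ T.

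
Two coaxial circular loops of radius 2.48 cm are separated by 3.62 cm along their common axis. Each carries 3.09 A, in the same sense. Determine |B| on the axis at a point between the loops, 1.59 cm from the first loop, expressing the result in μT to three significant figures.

B ≈ 83.0 μT

Each loop contributes B = μ₀IR²/[2(R²+z²)^(3/2)] on the axis, with z measured from that loop.
Loop 1 (z = 0.0159 m): B₁ = 4.67×10⁻⁵ T. Loop 2 (z = 0.0203 m): B₂ = 3.63×10⁻⁵ T.
The fields add: B = B₁ + B₂ = 8.30×10⁻⁵ T.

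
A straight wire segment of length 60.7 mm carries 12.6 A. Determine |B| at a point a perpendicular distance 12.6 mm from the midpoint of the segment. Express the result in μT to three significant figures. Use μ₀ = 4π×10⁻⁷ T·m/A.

For a finite straight segment, B = (μ₀I/4πd)(sinθ₁ + sinθ₂), where θ₁, θ₂ are the angles from the perpendicular to each end.
The perpendicular from the point meets the wire at its midpoint, so each end is L/2 = 0.03035 m away along the wire.
sinθ₁ = 0.03035/√(0.03035²+0.0126²) = 0.9236; sinθ₂ = 0.03035/√(0.03035²+0.0126²) = 0.9236.
B = (4π×10⁻⁷ × 12.6) / (4π × 0.0126) × (0.9236 + 0.9236) = 1.85×10⁻⁴ T.

B ≈ 185 μT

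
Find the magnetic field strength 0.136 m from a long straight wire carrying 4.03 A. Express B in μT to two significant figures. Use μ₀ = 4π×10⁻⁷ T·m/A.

B ≈ 5.9 μT

For an infinitely long straight wire, B = μ₀I/(2πd).
B = (4π×10⁻⁷ × 4.03) / (2π × 0.136) = 5.93×10⁻⁶ T.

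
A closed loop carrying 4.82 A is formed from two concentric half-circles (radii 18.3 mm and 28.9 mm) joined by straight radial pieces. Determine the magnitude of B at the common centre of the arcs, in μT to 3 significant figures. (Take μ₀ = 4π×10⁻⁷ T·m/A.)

The radial connectors point toward the centre, so dl × r̂ = 0 and they contribute nothing.
Each semicircle gives μ₀I/(4R): inner arc 8.27×10⁻⁵ T, outer arc 5.24×10⁻⁵ T.
The two arcs carry current in opposite angular senses, so their fields oppose: B = |8.27×10⁻⁵ − 5.24×10⁻⁵| = 3.03×10⁻⁵ T.

B ≈ 30.3 μT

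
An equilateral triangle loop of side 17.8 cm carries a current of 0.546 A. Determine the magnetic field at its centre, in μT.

B ≈ 5.52 μT

Each side is a finite straight segment at perpendicular distance d = a/(2 tan(π/3)) = 0.05138 m from the centre, with end-angles ±π/3.
One side contributes B₁ = (μ₀I/4πd)·2 sin(π/3) = 1.84×10⁻⁶ T.
All 3 sides add in the same direction: B = 3 × 1.84×10⁻⁶ = 5.52×10⁻⁶ T.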